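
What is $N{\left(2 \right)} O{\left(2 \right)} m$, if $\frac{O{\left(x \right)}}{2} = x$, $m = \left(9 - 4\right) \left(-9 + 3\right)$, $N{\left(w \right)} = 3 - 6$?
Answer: $360$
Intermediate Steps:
$N{\left(w \right)} = -3$ ($N{\left(w \right)} = 3 - 6 = -3$)
$m = -30$ ($m = 5 \left(-6\right) = -30$)
$O{\left(x \right)} = 2 x$
$N{\left(2 \right)} O{\left(2 \right)} m = - 3 \cdot 2 \cdot 2 \left(-30\right) = \left(-3\right) 4 \left(-30\right) = \left(-12\right) \left(-30\right) = 360$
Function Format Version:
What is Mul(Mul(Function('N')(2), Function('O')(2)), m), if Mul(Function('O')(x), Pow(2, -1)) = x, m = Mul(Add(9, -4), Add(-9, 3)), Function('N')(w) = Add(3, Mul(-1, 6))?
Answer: 360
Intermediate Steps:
Function('N')(w) = -3 (Function('N')(w) = Add(3, -6) = -3)
m = -30 (m = Mul(5, -6) = -30)
Function('O')(x) = Mul(2, x)
Mul(Mul(Function('N')(2), Function('O')(2)), m) = Mul(Mul(-3, Mul(2, 2)), -30) = Mul(Mul(-3, 4), -30) = Mul(-12, -30) = 360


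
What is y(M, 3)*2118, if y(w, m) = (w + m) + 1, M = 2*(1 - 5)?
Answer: -8472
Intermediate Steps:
M = -8 (M = 2*(-4) = -8)
y(w, m) = 1 + m + w (y(w, m) = (m + w) + 1 = 1 + m + w)
y(M, 3)*2118 = (1 + 3 - 8)*2118 = -4*2118 = -8472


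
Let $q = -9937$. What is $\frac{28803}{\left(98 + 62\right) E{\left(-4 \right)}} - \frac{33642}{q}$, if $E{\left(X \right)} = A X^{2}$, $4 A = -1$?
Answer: $- \frac{264684531}{6359680} \approx -41.619$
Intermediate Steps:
$A = - \frac{1}{4}$ ($A = \frac{1}{4} \left(-1\right) = - \frac{1}{4} \approx -0.25$)
$E{\left(X \right)} = - \frac{X^{2}}{4}$
$\frac{28803}{\left(98 + 62\right) E{\left(-4 \right)}} - \frac{33642}{q} = \frac{28803}{\left(98 + 62\right) \left(- \frac{\left(-4\right)^{2}}{4}\right)} - \frac{33642}{-9937} = \frac{28803}{160 \left(\left(- \frac{1}{4}\right) 16\right)} - - \frac{33642}{9937} = \frac{28803}{160 \left(-4\right)} + \frac{33642}{9937} = \frac{28803}{-640} + \frac{33642}{9937} = 28803 \left(- \frac{1}{640}\right) + \frac{33642}{9937} = - \frac{28803}{640} + \frac{33642}{9937} = - \frac{264684531}{6359680}$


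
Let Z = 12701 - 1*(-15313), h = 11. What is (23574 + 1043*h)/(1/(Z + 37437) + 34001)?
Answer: 2293861197/2225399452 ≈ 1.0308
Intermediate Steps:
Z = 28014 (Z = 12701 + 15313 = 28014)
(23574 + 1043*h)/(1/(Z + 37437) + 34001) = (23574 + 1043*11)/(1/(28014 + 37437) + 34001) = (23574 + 11473)/(1/65451 + 34001) = 35047/(1/65451 + 34001) = 35047/(2225399452/65451) = 35047*(65451/2225399452) = 2293861197/2225399452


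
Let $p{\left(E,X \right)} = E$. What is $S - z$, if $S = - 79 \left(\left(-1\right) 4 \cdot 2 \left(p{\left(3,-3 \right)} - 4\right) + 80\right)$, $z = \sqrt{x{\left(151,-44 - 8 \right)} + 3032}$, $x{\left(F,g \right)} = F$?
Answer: $-6952 - \sqrt{3183} \approx -7008.4$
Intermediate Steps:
$z = \sqrt{3183}$ ($z = \sqrt{151 + 3032} = \sqrt{3183} \approx 56.418$)
$S = -6952$ ($S = - 79 \left(\left(-1\right) 4 \cdot 2 \left(3 - 4\right) + 80\right) = - 79 \left(- 4 \cdot 2 \left(-1\right) + 80\right) = - 79 \left(\left(-4\right) \left(-2\right) + 80\right) = - 79 \left(8 + 80\right) = \left(-79\right) 88 = -6952$)
$S - z = -6952 - \sqrt{3183}$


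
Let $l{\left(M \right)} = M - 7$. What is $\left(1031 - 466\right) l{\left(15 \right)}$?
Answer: $4520$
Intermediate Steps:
$l{\left(M \right)} = -7 + M$
$\left(1031 - 466\right) l{\left(15 \right)} = \left(1031 - 466\right) \left(-7 + 15\right) = 565 \cdot 8 = 4520$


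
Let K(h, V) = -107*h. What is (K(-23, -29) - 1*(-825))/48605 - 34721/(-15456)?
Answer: 1738402621/751238880 ≈ 2.3140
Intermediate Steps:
(K(-23, -29) - 1*(-825))/48605 - 34721/(-15456) = (-107*(-23) - 1*(-825))/48605 - 34721/(-15456) = (2461 + 825)*(1/48605) - 34721*(-1/15456) = 3286*(1/48605) + 34721/15456 = 3286/48605 + 34721/15456 = 1738402621/751238880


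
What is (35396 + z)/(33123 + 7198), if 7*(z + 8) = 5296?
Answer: 253012/282247 ≈ 0.89642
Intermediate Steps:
z = 5240/7 (z = -8 + (⅐)*5296 = -8 + 5296/7 = 5240/7 ≈ 748.57)
(35396 + z)/(33123 + 7198) = (35396 + 5240/7)/(33123 + 7198) = (253012/7)/40321 = (253012/7)*(1/40321) = 253012/282247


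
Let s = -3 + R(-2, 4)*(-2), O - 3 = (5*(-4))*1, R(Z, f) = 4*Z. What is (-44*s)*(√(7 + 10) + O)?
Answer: 9724 - 572*√17 ≈ 7365.6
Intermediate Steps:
O = -17 (O = 3 + (5*(-4))*1 = 3 - 20*1 = 3 - 20 = -17)
s = 13 (s = -3 + (4*(-2))*(-2) = -3 - 8*(-2) = -3 + 16 = 13)
(-44*s)*(√(7 + 10) + O) = (-44*13)*(√(7 + 10) - 17) = -572*(√17 - 17) = -572*(-17 + √17) = 9724 - 572*√17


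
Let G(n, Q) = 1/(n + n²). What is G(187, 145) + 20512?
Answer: 721119873/35156 ≈ 20512.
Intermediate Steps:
G(187, 145) + 20512 = 1/(187*(1 + 187)) + 20512 = (1/187)/188 + 20512 = (1/187)*(1/188) + 20512 = 1/35156 + 20512 = 721119873/35156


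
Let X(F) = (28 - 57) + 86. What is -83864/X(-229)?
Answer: -83864/57 ≈ -1471.3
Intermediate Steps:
X(F) = 57 (X(F) = -29 + 86 = 57)
-83864/X(-229) = -83864/57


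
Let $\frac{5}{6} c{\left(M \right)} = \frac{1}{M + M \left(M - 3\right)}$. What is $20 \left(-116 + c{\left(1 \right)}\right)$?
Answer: $-2344$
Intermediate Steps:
$c{\left(M \right)} = \frac{6}{5 \left(M + M \left(-3 + M\right)\right)}$ ($c{\left(M \right)} = \frac{6}{5 \left(M + M \left(M - 3\right)\right)} = \frac{6}{5 \left(M + M \left(-3 + M\right)\right)}$)
$20 \left(-116 + c{\left(1 \right)}\right) = 20 \left(-116 + \frac{6}{5 \cdot 1 \left(-2 + 1\right)}\right) = 20 \left(-116 + \frac{6}{5} \cdot 1 \frac{1}{-1}\right) = 20 \left(-116 + \frac{6}{5} \cdot 1 \left(-1\right)\right) = 20 \left(-116 - \frac{6}{5}\right) = 20 \left(- \frac{586}{5}\right) = -2344$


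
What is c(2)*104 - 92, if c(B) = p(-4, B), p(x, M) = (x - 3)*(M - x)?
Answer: -4460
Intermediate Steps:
p(x, M) = (-3 + x)*(M - x)
c(B) = -28 - 7*B (c(B) = -1*(-4)² - 3*B + 3*(-4) + B*(-4) = -1*16 - 3*B - 12 - 4*B = -16 - 3*B - 12 - 4*B = -28 - 7*B)
c(2)*104 - 92 = (-28 - 7*2)*104 - 92 = (-28 - 14)*104 - 92 = -42*104 - 92 = -4368 - 92 = -4460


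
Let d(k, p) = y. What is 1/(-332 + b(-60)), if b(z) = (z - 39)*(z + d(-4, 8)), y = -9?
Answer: 1/6499 ≈ 0.00015387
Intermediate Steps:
d(k, p) = -9
b(z) = (-39 + z)*(-9 + z) (b(z) = (z - 39)*(z - 9) = (-39 + z)*(-9 + z))
1/(-332 + b(-60)) = 1/(-332 + (351 + (-60)**2 - 48*(-60))) = 1/(-332 + (351 + 3600 + 2880)) = 1/(-332 + 6831) = 1/6499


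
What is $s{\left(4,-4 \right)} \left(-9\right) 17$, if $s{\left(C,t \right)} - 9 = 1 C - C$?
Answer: $-1377$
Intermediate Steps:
$s{\left(C,t \right)} = 9$ ($s{\left(C,t \right)} = 9 + \left(1 C - C\right) = 9 + \left(C - C\right) = 9 + 0 = 9$)
$s{\left(4,-4 \right)} \left(-9\right) 17 = 9 \left(-9\right) 17 = \left(-81\right) 17 = -1377$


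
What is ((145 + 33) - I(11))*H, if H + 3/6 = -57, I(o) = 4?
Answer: -10005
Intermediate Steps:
H = -115/2 (H = -1/2 - 57 = -115/2 ≈ -57.500)
((145 + 33) - I(11))*H = ((145 + 33) - 1*4)*(-115/2) = (178 - 4)*(-115/2) = 174*(-115/2) = -10005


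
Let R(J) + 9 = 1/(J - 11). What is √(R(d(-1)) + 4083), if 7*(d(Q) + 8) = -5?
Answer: √77584290/138 ≈ 63.828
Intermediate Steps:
d(Q) = -61/7 (d(Q) = -8 + (⅐)*(-5) = -8 - 5/7 = -61/7)
R(J) = -9 + 1/(-11 + J) (R(J) = -9 + 1/(J - 11) = -9 + 1/(-11 + J))
√(R(d(-1)) + 4083) = √((100 - 9*(-61/7))/(-11 - 61/7) + 4083) = √((100 + 549/7)/(-138/7) + 4083) = √(-7/138*1249/7 + 4083) = √(-1249/138 + 4083) = √(562205/138) = √77584290/138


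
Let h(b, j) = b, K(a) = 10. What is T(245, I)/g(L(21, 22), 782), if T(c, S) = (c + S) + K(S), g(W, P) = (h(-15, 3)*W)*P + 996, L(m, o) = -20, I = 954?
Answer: 403/78532 ≈ 0.0051317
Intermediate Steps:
g(W, P) = 996 - 15*P*W (g(W, P) = (-15*W)*P + 996 = -15*P*W + 996 = 996 - 15*P*W)
T(c, S) = 10 + S + c (T(c, S) = (c + S) + 10 = (S + c) + 10 = 10 + S + c)
T(245, I)/g(L(21, 22), 782) = (10 + 954 + 245)/(996 - 15*782*(-20)) = 1209/(996 + 234600) = 1209/235596 = 1209*(1/235596) = 403/78532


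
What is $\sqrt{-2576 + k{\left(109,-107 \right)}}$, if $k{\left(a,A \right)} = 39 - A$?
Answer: $9 i \sqrt{30} \approx 49.295 i$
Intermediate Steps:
$\sqrt{-2576 + k{\left(109,-107 \right)}} = \sqrt{-2576 + \left(39 - -107\right)} = \sqrt{-2576 + \left(39 + 107\right)} = \sqrt{-2576 + 146} = \sqrt{-2430} = 9 i \sqrt{30}$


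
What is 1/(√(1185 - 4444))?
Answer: -I*√3259/3259 ≈ -0.017517*I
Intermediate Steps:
1/(√(1185 - 4444)) = 1/(√(-3259)) = 1/(I*√3259) = -I*√3259/3259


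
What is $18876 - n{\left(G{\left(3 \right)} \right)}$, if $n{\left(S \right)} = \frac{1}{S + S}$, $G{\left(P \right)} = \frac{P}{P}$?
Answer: $\frac{37751}{2} \approx 18876.0$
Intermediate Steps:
$G{\left(P \right)} = 1$
$n{\left(S \right)} = \frac{1}{2 S}$
$18876 - n{\left(G{\left(3 \right)} \right)} = 18876 - \frac{1}{2 \cdot 1} = 18876 - \frac{1}{2} \cdot 1 = 18876 - \frac{1}{2} = \frac{37751}{2}$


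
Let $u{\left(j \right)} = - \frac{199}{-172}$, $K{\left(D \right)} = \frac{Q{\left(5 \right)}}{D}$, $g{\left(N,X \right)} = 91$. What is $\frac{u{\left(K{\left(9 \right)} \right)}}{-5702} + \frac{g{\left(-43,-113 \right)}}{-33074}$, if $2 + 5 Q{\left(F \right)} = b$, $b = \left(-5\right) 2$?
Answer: $- \frac{47914715}{16218563528} \approx -0.0029543$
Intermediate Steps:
$b = -10$
$Q{\left(F \right)} = - \frac{12}{5}$ ($Q{\left(F \right)} = - \frac{2}{5} + \frac{1}{5} \left(-10\right) = - \frac{2}{5} - 2 = - \frac{12}{5}$)
$K{\left(D \right)} = - \frac{12}{5 D}$
$u{\left(j \right)} = \frac{199}{172}$ ($u{\left(j \right)} = \left(-199\right) \left(- \frac{1}{172}\right) = \frac{199}{172}$)
$\frac{u{\left(K{\left(9 \right)} \right)}}{-5702} + \frac{g{\left(-43,-113 \right)}}{-33074} = \frac{199}{172 \left(-5702\right)} + \frac{91}{-33074} = \frac{199}{172} \left(- \frac{1}{5702}\right) + 91 \left(- \frac{1}{33074}\right) = - \frac{199}{980744} - \frac{91}{33074} = - \frac{47914715}{16218563528}$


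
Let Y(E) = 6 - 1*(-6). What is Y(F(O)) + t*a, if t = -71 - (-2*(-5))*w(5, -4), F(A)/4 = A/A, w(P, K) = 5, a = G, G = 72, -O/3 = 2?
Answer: -8700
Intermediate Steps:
O = -6 (O = -3*2 = -6)
a = 72
F(A) = 4 (F(A) = 4*(A/A) = 4*1 = 4)
Y(E) = 12 (Y(E) = 6 + 6 = 12)
t = -121 (t = -71 - (-2*(-5))*5 = -71 - 10*5 = -71 - 1*50 = -71 - 50 = -121)
Y(F(O)) + t*a = 12 - 121*72 = 12 - 8712 = -8700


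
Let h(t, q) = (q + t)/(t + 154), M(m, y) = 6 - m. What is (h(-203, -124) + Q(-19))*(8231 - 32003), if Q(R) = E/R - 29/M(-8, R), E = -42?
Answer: -21539130/133 ≈ -1.6195e+5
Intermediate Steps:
h(t, q) = (q + t)/(154 + t)
Q(R) = -29/14 - 42/R (Q(R) = -42/R - 29/(6 - 1*(-8)) = -42/R - 29/(6 + 8) = -42/R - 29/14 = -29/14 - 42/R)
(h(-203, -124) + Q(-19))*(8231 - 32003) = ((-124 - 203)/(154 - 203) + (-29/14 - 42/(-19)))*(8231 - 32003) = (-327/(-49) + (-29/14 - 42*(-1/19)))*(-23772) = (-1/49*(-327) + (-29/14 + 42/19))*(-23772) = (327/49 + 37/266)*(-23772) = (12685/1862)*(-23772) = -21539130/133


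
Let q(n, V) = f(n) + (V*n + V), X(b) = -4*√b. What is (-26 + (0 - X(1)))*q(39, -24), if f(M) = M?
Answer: 20262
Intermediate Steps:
q(n, V) = V + n + V*n (q(n, V) = n + (V*n + V) = n + (V + V*n) = V + n + V*n)
(-26 + (0 - X(1)))*q(39, -24) = (-26 + (0 - (-4)*√1))*(-24 + 39 - 24*39) = (-26 + (0 - (-4)))*(-24 + 39 - 936) = (-26 + (0 - 1*(-4)))*(-921) = (-26 + (0 + 4))*(-921) = (-26 + 4)*(-921) = -22*(-921) = 20262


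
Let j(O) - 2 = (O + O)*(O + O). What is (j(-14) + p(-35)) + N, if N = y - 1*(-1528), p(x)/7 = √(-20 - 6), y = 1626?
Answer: 3940 + 7*I*√26 ≈ 3940.0 + 35.693*I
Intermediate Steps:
j(O) = 2 + 4*O² (j(O) = 2 + (O + O)*(O + O) = 2 + (2*O)*(2*O) = 2 + 4*O²)
p(x) = 7*I*√26 (p(x) = 7*√(-20 - 6) = 7*√(-26) = 7*(I*√26) = 7*I*√26)
N = 3154 (N = 1626 - 1*(-1528) = 1626 + 1528 = 3154)
(j(-14) + p(-35)) + N = ((2 + 4*(-14)²) + 7*I*√26) + 3154 = ((2 + 4*196) + 7*I*√26) + 3154 = ((2 + 784) + 7*I*√26) + 3154 = (786 + 7*I*√26) + 3154 = 3940 + 7*I*√26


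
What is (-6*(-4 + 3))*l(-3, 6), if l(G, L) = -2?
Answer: -12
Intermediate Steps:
(-6*(-4 + 3))*l(-3, 6) = -6*(-4 + 3)*(-2) = -6*(-1)*(-2) = -1*(-6)*(-2) = 6*(-2) = -12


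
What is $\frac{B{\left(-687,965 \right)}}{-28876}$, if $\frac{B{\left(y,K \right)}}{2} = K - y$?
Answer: $- \frac{826}{7219} \approx -0.11442$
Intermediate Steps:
$B{\left(y,K \right)} = - 2 y + 2 K$ ($B{\left(y,K \right)} = 2 \left(K - y\right) = - 2 y + 2 K$)
$\frac{B{\left(-687,965 \right)}}{-28876} = \frac{\left(-2\right) \left(-687\right) + 2 \cdot 965}{-28876} = \left(1374 + 1930\right) \left(- \frac{1}{28876}\right) = 3304 \left(- \frac{1}{28876}\right) = - \frac{826}{7219}$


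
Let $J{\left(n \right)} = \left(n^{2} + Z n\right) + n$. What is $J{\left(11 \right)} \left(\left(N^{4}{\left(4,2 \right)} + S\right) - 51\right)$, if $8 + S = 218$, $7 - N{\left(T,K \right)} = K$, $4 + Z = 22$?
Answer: $258720$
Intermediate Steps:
$Z = 18$ ($Z = -4 + 22 = 18$)
$N{\left(T,K \right)} = 7 - K$
$J{\left(n \right)} = n^{2} + 19 n$ ($J{\left(n \right)} = \left(n^{2} + 18 n\right) + n = n^{2} + 19 n$)
$S = 210$ ($S = -8 + 218 = 210$)
$J{\left(11 \right)} \left(\left(N^{4}{\left(4,2 \right)} + S\right) - 51\right) = 11 \left(19 + 11\right) \left(\left(\left(7 - 2\right)^{4} + 210\right) - 51\right) = 11 \cdot 30 \left(\left(\left(7 - 2\right)^{4} + 210\right) - 51\right) = 330 \left(\left(5^{4} + 210\right) - 51\right) = 330 \left(\left(625 + 210\right) - 51\right) = 330 \left(835 - 51\right) = 330 \cdot 784 = 258720$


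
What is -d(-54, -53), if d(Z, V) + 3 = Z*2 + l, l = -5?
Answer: 116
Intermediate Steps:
d(Z, V) = -8 + 2*Z (d(Z, V) = -3 + (Z*2 - 5) = -3 + (2*Z - 5) = -3 + (-5 + 2*Z) = -8 + 2*Z)
-d(-54, -53) = -(-8 + 2*(-54)) = -(-8 - 108) = -1*(-116) = 116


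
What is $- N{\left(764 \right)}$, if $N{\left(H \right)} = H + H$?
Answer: $-1528$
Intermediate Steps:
$N{\left(H \right)} = 2 H$
$- N{\left(764 \right)} = - 2 \cdot 764 = \left(-1\right) 1528 = -1528$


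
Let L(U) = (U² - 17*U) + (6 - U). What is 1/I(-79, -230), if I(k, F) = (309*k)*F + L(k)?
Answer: 1/5622199 ≈ 1.7787e-7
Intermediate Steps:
L(U) = 6 + U² - 18*U
I(k, F) = 6 + k² - 18*k + 309*F*k (I(k, F) = (309*k)*F + (6 + k² - 18*k) = 309*F*k + (6 + k² - 18*k) = 6 + k² - 18*k + 309*F*k)
1/I(-79, -230) = 1/(6 + (-79)² - 18*(-79) + 309*(-230)*(-79)) = 1/(6 + 6241 + 1422 + 5614530) = 1/5622199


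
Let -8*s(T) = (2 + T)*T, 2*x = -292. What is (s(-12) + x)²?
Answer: 25921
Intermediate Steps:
x = -146 (x = (½)*(-292) = -146)
s(T) = -T*(2 + T)/8 (s(T) = -(2 + T)*T/8 = -T*(2 + T)/8)
(s(-12) + x)² = (-⅛*(-12)*(2 - 12) - 146)² = (-⅛*(-12)*(-10) - 146)² = (-15 - 146)² = (-161)² = 25921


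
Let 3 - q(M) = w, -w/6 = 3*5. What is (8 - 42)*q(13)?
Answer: -3162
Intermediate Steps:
w = -90 (w = -18*5 = -6*15 = -90)
q(M) = 93 (q(M) = 3 - 1*(-90) = 3 + 90 = 93)
(8 - 42)*q(13) = (8 - 42)*93 = -34*93 = -3162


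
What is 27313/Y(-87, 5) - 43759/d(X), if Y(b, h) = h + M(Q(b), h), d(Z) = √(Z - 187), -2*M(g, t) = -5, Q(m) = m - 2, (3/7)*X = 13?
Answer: 54626/15 + 43759*I*√1410/470 ≈ 3641.7 + 3496.1*I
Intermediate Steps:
X = 91/3 (X = (7/3)*13 = 91/3 ≈ 30.333)
Q(m) = -2 + m
M(g, t) = 5/2 (M(g, t) = -½*(-5) = 5/2)
d(Z) = √(-187 + Z)
Y(b, h) = 5/2 + h (Y(b, h) = h + 5/2 = 5/2 + h)
27313/Y(-87, 5) - 43759/d(X) = 27313/(5/2 + 5) - 43759/√(-187 + 91/3) = 27313/(15/2) - 43759*(-I*√1410/470) = 27313*(2/15) - 43759*(-I*√1410/470) = 54626/15 - (-43759)*I*√1410/470 = 54626/15 + 43759*I*√1410/470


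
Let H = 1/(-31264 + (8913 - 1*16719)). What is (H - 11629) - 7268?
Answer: -738305791/39070 ≈ -18897.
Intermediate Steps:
H = -1/39070 (H = 1/(-31264 + (8913 - 16719)) = 1/(-31264 - 7806) = 1/(-39070) = -1/39070 ≈ -2.5595e-5)
(H - 11629) - 7268 = (-1/39070 - 11629) - 7268 = -454345031/39070 - 7268 = -738305791/39070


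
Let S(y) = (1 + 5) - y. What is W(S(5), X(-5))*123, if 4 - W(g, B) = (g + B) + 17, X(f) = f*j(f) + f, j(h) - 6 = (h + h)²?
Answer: 64083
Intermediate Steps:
S(y) = 6 - y
j(h) = 6 + 4*h² (j(h) = 6 + (h + h)² = 6 + (2*h)² = 6 + 4*h²)
X(f) = f + f*(6 + 4*f²) (X(f) = f*(6 + 4*f²) + f = f + f*(6 + 4*f²))
W(g, B) = -13 - B - g (W(g, B) = 4 - ((g + B) + 17) = 4 - ((B + g) + 17) = 4 - (17 + B + g) = 4 + (-17 - B - g) = -13 - B - g)
W(S(5), X(-5))*123 = (-13 - (-5)*(7 + 4*(-5)²) - (6 - 1*5))*123 = (-13 - (-5)*(7 + 4*25) - (6 - 5))*123 = (-13 - (-5)*(7 + 100) - 1*1)*123 = (-13 - (-5)*107 - 1)*123 = (-13 - 1*(-535) - 1)*123 = (-13 + 535 - 1)*123 = 521*123 = 64083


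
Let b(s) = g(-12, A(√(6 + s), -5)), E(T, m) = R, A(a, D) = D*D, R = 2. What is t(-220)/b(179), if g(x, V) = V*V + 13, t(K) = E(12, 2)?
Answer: 1/319 ≈ 0.0031348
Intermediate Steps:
A(a, D) = D²
E(T, m) = 2
t(K) = 2
g(x, V) = 13 + V² (g(x, V) = V² + 13 = 13 + V²)
b(s) = 638 (b(s) = 13 + ((-5)²)² = 13 + 25² = 13 + 625 = 638)
t(-220)/b(179) = 2/638 = 2*(1/638) = 1/319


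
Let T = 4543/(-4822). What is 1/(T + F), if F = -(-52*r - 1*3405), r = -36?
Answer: 4822/7387583 ≈ 0.00065272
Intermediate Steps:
F = 1533 (F = -(-52*(-36) - 1*3405) = -(1872 - 3405) = -1*(-1533) = 1533)
T = -4543/4822 (T = 4543*(-1/4822) = -4543/4822 ≈ -0.94214)
1/(T + F) = 1/(-4543/4822 + 1533) = 1/(7387583/4822) = 4822/7387583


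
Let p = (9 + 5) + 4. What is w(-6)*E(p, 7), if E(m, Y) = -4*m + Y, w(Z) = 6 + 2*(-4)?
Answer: 130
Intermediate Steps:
w(Z) = -2 (w(Z) = 6 - 8 = -2)
p = 18 (p = 14 + 4 = 18)
E(m, Y) = Y - 4*m
w(-6)*E(p, 7) = -2*(7 - 4*18) = -2*(7 - 72) = -2*(-65) = 130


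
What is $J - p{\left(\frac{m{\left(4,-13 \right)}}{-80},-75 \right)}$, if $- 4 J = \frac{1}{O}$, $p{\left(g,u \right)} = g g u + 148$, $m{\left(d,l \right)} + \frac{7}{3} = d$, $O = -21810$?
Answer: $- \frac{413077733}{2791680} \approx -147.97$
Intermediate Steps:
$m{\left(d,l \right)} = - \frac{7}{3} + d$
$p{\left(g,u \right)} = 148 + u g^{2}$ ($p{\left(g,u \right)} = g^{2} u + 148 = u g^{2} + 148 = 148 + u g^{2}$)
$J = \frac{1}{87240}$ ($J = - \frac{1}{4 \left(-21810\right)} = \left(- \frac{1}{4}\right) \left(- \frac{1}{21810}\right) = \frac{1}{87240} \approx 1.1463 \cdot 10^{-5}$)
$J - p{\left(\frac{m{\left(4,-13 \right)}}{-80},-75 \right)} = \frac{1}{87240} - \left(148 - 75 \left(\frac{- \frac{7}{3} + 4}{-80}\right)^{2}\right) = \frac{1}{87240} - \left(148 - 75 \left(\frac{5}{3} \left(- \frac{1}{80}\right)\right)^{2}\right) = \frac{1}{87240} - \left(148 - 75 \left(- \frac{1}{48}\right)^{2}\right) = \frac{1}{87240} - \left(148 - \frac{25}{768}\right) = \frac{1}{87240} - \frac{113639}{768} = - \frac{413077733}{2791680}$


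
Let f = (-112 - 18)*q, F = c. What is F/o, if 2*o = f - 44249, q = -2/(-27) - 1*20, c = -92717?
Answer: 5006718/1124783 ≈ 4.4513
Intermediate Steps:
q = -538/27 (q = -2*(-1/27) - 20 = 2/27 - 20 = -538/27 ≈ -19.926)
F = -92717
f = 69940/27 (f = (-112 - 18)*(-538/27) = -130*(-538/27) = 69940/27 ≈ 2590.4)
o = -1124783/54 (o = (69940/27 - 44249)/2 = (1/2)*(-1124783/27) = -1124783/54 ≈ -20829.)
F/o = -92717/(-1124783/54) = -92717*(-54/1124783) = 5006718/1124783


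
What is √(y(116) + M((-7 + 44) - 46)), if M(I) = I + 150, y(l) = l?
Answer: √257 ≈ 16.031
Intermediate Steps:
M(I) = 150 + I
√(y(116) + M((-7 + 44) - 46)) = √(116 + (150 + ((-7 + 44) - 46))) = √(116 + (150 + (37 - 46))) = √(116 + (150 - 9)) = √(116 + 141) = √257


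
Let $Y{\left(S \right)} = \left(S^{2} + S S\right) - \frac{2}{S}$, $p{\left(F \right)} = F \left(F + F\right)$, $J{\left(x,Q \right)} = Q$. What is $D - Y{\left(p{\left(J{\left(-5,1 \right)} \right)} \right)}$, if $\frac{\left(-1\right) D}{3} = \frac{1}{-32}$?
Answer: $- \frac{221}{32} \approx -6.9063$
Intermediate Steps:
$p{\left(F \right)} = 2 F^{2}$ ($p{\left(F \right)} = F 2 F = 2 F^{2}$)
$D = \frac{3}{32}$ ($D = - \frac{3}{-32} = \left(-3\right) \left(- \frac{1}{32}\right) = \frac{3}{32} \approx 0.09375$)
$Y{\left(S \right)} = - \frac{2}{S} + 2 S^{2}$ ($Y{\left(S \right)} = \left(S^{2} + S^{2}\right) - \frac{2}{S} = 2 S^{2} - \frac{2}{S} = - \frac{2}{S} + 2 S^{2}$)
$D - Y{\left(p{\left(J{\left(-5,1 \right)} \right)} \right)} = \frac{3}{32} - \frac{2 \left(-1 + \left(2 \cdot 1^{2}\right)^{3}\right)}{2 \cdot 1^{2}} = \frac{3}{32} - \frac{2 \left(-1 + \left(2 \cdot 1\right)^{3}\right)}{2 \cdot 1} = \frac{3}{32} - \frac{2 \left(-1 + 2^{3}\right)}{2} = \frac{3}{32} - 2 \cdot \frac{1}{2} \left(-1 + 8\right) = \frac{3}{32} - 2 \cdot \frac{1}{2} \cdot 7 = \frac{3}{32} - 7 = - \frac{221}{32}$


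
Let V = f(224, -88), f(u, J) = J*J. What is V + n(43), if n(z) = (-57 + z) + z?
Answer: 7773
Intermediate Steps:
n(z) = -57 + 2*z
f(u, J) = J²
V = 7744 (V = (-88)² = 7744)
V + n(43) = 7744 + (-57 + 2*43) = 7744 + (-57 + 86) = 7744 + 29 = 7773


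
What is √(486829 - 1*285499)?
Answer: 3*√22370 ≈ 448.70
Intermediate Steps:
√(486829 - 1*285499) = √(486829 - 285499) = √201330 = 3*√22370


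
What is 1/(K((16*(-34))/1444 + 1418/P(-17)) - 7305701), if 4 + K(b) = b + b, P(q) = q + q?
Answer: -6137/44835628107 ≈ -1.3688e-7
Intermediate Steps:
P(q) = 2*q
K(b) = -4 + 2*b (K(b) = -4 + (b + b) = -4 + 2*b)
1/(K((16*(-34))/1444 + 1418/P(-17)) - 7305701) = 1/((-4 + 2*((16*(-34))/1444 + 1418/((2*(-17))))) - 7305701) = 1/((-4 + 2*(-544*1/1444 + 1418/(-34))) - 7305701) = 1/((-4 + 2*(-136/361 + 1418*(-1/34))) - 7305701) = 1/((-4 + 2*(-136/361 - 709/17)) - 7305701) = 1/((-4 + 2*(-258261/6137)) - 7305701) = 1/((-4 - 516522/6137) - 7305701) = 1/(-541070/6137 - 7305701) = 1/(-44835628107/6137) = -6137/44835628107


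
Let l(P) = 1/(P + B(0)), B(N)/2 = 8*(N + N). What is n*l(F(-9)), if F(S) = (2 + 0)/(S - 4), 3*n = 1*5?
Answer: -65/6 ≈ -10.833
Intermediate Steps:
n = 5/3 (n = (1*5)/3 = (⅓)*5 = 5/3 ≈ 1.6667)
F(S) = 2/(-4 + S)
B(N) = 32*N (B(N) = 2*(8*(N + N)) = 2*(8*(2*N)) = 2*(16*N) = 32*N)
l(P) = 1/P (l(P) = 1/(P + 32*0) = 1/(P + 0) = 1/P)
n*l(F(-9)) = 5/(3*((2/(-4 - 9)))) = 5/(3*((2/(-13)))) = 5/(3*((2*(-1/13)))) = 5/(3*(-2/13)) = (5/3)*(-13/2) = -65/6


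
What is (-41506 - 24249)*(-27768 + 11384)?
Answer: 1077329920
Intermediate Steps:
(-41506 - 24249)*(-27768 + 11384) = -65755*(-16384) = 1077329920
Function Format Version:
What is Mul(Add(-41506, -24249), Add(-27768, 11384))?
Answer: 1077329920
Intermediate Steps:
Mul(Add(-41506, -24249), Add(-27768, 11384)) = Mul(-65755, -16384) = 1077329920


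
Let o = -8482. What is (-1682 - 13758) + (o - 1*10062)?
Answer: -33984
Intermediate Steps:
(-1682 - 13758) + (o - 1*10062) = (-1682 - 13758) + (-8482 - 1*10062) = -15440 + (-8482 - 10062) = -15440 - 18544 = -33984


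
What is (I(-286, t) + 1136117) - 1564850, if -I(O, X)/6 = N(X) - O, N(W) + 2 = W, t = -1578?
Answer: -420969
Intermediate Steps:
N(W) = -2 + W
I(O, X) = 12 - 6*X + 6*O (I(O, X) = -6*((-2 + X) - O) = -6*(-2 + X - O) = 12 - 6*X + 6*O)
(I(-286, t) + 1136117) - 1564850 = ((12 - 6*(-1578) + 6*(-286)) + 1136117) - 1564850 = ((12 + 9468 - 1716) + 1136117) - 1564850 = (7764 + 1136117) - 1564850 = 1143881 - 1564850 = -420969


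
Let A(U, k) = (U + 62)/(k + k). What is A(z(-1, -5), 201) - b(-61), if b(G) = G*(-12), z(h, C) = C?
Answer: -98069/134 ≈ -731.86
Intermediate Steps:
b(G) = -12*G
A(U, k) = (62 + U)/(2*k) (A(U, k) = (62 + U)/((2*k)) = (62 + U)*(1/(2*k)) = (62 + U)/(2*k))
A(z(-1, -5), 201) - b(-61) = (1/2)*(62 - 5)/201 - (-12)*(-61) = (1/2)*(1/201)*57 - 1*732 = 19/134 - 732 = -98069/134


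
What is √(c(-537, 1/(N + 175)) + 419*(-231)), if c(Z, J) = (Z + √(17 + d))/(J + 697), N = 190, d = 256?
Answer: √(-6264467480831634 + 92858190*√273)/254406 ≈ 311.11*I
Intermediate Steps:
c(Z, J) = (Z + √273)/(697 + J) (c(Z, J) = (Z + √(17 + 256))/(J + 697) = (Z + √273)/(697 + J))
√(c(-537, 1/(N + 175)) + 419*(-231)) = √((-537 + √273)/(697 + 1/(190 + 175)) + 419*(-231)) = √((-537 + √273)/(697 + 1/365) - 96789) = √((-537 + √273)/(254406/365) - 96789) = √(365*(-537 + √273)/254406 - 96789) = √((-65335/84802 + 365*√273/254406) - 96789) = √(-8207966113/84802 + 365*√273/254406)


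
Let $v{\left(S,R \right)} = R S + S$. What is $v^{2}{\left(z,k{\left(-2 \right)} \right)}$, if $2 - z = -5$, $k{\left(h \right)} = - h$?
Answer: $441$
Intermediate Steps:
$z = 7$ ($z = 2 - -5 = 2 + 5 = 7$)
$v{\left(S,R \right)} = S + R S$
$v^{2}{\left(z,k{\left(-2 \right)} \right)} = \left(7 \left(1 - -2\right)\right)^{2} = \left(7 \left(1 + 2\right)\right)^{2} = \left(7 \cdot 3\right)^{2} = 21^{2} = 441$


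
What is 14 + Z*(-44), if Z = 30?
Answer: -1306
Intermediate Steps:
14 + Z*(-44) = 14 + 30*(-44) = 14 - 1320 = -1306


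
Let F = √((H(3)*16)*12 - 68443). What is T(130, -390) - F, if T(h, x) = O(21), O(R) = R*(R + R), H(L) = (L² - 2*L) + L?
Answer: 882 - I*√67291 ≈ 882.0 - 259.41*I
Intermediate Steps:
H(L) = L² - L
O(R) = 2*R² (O(R) = R*(2*R) = 2*R²)
T(h, x) = 882 (T(h, x) = 2*21² = 2*441 = 882)
F = I*√67291 (F = √(((3*(-1 + 3))*16)*12 - 68443) = √(((3*2)*16)*12 - 68443) = √((6*16)*12 - 68443) = √(96*12 - 68443) = √(1152 - 68443) = √(-67291) = I*√67291 ≈ 259.41*I)
T(130, -390) - F = 882 - I*√67291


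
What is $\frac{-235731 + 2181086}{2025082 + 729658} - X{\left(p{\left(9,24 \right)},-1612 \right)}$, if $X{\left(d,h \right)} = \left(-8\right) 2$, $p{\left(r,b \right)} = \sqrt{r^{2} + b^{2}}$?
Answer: $\frac{9204239}{550948} \approx 16.706$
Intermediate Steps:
$p{\left(r,b \right)} = \sqrt{b^{2} + r^{2}}$
$X{\left(d,h \right)} = -16$
$\frac{-235731 + 2181086}{2025082 + 729658} - X{\left(p{\left(9,24 \right)},-1612 \right)} = \frac{-235731 + 2181086}{2025082 + 729658} - -16 = \frac{1945355}{2754740} + 16 = 1945355 \cdot \frac{1}{2754740} + 16 = \frac{389071}{550948} + 16 = \frac{9204239}{550948}$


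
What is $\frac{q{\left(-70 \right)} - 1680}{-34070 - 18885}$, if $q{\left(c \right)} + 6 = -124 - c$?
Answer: $\frac{348}{10591} \approx 0.032858$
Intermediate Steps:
$q{\left(c \right)} = -130 - c$ ($q{\left(c \right)} = -6 - \left(124 + c\right) = -130 - c$)
$\frac{q{\left(-70 \right)} - 1680}{-34070 - 18885} = \frac{\left(-130 - -70\right) - 1680}{-34070 - 18885} = \frac{\left(-130 + 70\right) - 1680}{-52955} = \left(-60 - 1680\right) \left(- \frac{1}{52955}\right) = \left(-1740\right) \left(- \frac{1}{52955}\right) = \frac{348}{10591}$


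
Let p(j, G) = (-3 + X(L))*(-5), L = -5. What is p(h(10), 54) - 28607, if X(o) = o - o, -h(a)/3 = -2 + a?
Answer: -28592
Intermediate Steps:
h(a) = 6 - 3*a (h(a) = -3*(-2 + a) = 6 - 3*a)
X(o) = 0
p(j, G) = 15 (p(j, G) = (-3 + 0)*(-5) = -3*(-5) = 15)
p(h(10), 54) - 28607 = 15 - 28607 = -28592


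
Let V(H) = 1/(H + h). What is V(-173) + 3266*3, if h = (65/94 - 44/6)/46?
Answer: 22006579170/2246029 ≈ 9798.0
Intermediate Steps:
h = -1873/12972 (h = (65*(1/94) - 44*⅙)*(1/46) = (65/94 - 22/3)*(1/46) = -1873/282*1/46 = -1873/12972 ≈ -0.14439)
V(H) = 1/(-1873/12972 + H) (V(H) = 1/(H - 1873/12972) = 1/(-1873/12972 + H))
V(-173) + 3266*3 = 12972/(-1873 + 12972*(-173)) + 3266*3 = 12972/(-1873 - 2244156) + 9798 = 12972/(-2246029) + 9798 = 12972*(-1/2246029) + 9798 = -12972/2246029 + 9798 = 22006579170/2246029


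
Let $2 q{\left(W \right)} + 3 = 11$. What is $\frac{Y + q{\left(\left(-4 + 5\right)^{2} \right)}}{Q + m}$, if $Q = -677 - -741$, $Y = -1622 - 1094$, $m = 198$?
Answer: $- \frac{1356}{131} \approx -10.351$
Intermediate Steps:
$q{\left(W \right)} = 4$ ($q{\left(W \right)} = - \frac{3}{2} + \frac{1}{2} \cdot 11 = - \frac{3}{2} + \frac{11}{2} = 4$)
$Y = -2716$
$Q = 64$ ($Q = -677 + 741 = 64$)
$\frac{Y + q{\left(\left(-4 + 5\right)^{2} \right)}}{Q + m} = \frac{-2716 + 4}{64 + 198} = - \frac{2712}{262} = \left(-2712\right) \frac{1}{262} = - \frac{1356}{131}$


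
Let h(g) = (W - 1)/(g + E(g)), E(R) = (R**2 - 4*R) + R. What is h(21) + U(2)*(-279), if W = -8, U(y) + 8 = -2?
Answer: 371067/133 ≈ 2790.0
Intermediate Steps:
U(y) = -10 (U(y) = -8 - 2 = -10)
E(R) = R**2 - 3*R
h(g) = -9/(g + g*(-3 + g)) (h(g) = (-8 - 1)/(g + g*(-3 + g)) = -9/(g + g*(-3 + g)))
h(21) + U(2)*(-279) = -9/(21*(-2 + 21)) - 10*(-279) = -9*1/21/19 + 2790 = -9*1/21*1/19 + 2790 = -3/133 + 2790 = 371067/133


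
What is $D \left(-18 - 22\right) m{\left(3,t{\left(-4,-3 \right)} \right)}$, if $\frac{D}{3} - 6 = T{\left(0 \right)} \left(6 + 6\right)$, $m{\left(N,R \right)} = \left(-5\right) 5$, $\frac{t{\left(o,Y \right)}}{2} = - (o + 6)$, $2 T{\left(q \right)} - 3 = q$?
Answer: $72000$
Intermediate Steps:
$T{\left(q \right)} = \frac{3}{2} + \frac{q}{2}$
$t{\left(o,Y \right)} = -12 - 2 o$ ($t{\left(o,Y \right)} = 2 \left(- (o + 6)\right) = 2 \left(- (6 + o)\right) = 2 \left(-6 - o\right) = -12 - 2 o$)
$m{\left(N,R \right)} = -25$
$D = 72$ ($D = 18 + 3 \left(\frac{3}{2} + \frac{1}{2} \cdot 0\right) \left(6 + 6\right) = 18 + 3 \left(\frac{3}{2} + 0\right) 12 = 18 + 3 \cdot \frac{3}{2} \cdot 12 = 18 + 3 \cdot 18 = 18 + 54 = 72$)
$D \left(-18 - 22\right) m{\left(3,t{\left(-4,-3 \right)} \right)} = 72 \left(-18 - 22\right) \left(-25\right) = 72 \left(-40\right) \left(-25\right) = \left(-2880\right) \left(-25\right) = 72000$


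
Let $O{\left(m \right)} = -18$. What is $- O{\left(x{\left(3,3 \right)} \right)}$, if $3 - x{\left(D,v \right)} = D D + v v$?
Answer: $18$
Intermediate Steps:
$x{\left(D,v \right)} = 3 - D^{2} - v^{2}$ ($x{\left(D,v \right)} = 3 - \left(D D + v v\right) = 3 - \left(D^{2} + v^{2}\right) = 3 - D^{2} - v^{2}$)
$- O{\left(x{\left(3,3 \right)} \right)} = \left(-1\right) \left(-18\right) = 18$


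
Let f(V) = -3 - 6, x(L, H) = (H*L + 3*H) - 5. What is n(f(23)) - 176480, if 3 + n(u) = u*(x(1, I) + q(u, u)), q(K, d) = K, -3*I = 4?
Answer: -176309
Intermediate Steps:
I = -4/3 (I = -⅓*4 = -4/3 ≈ -1.3333)
x(L, H) = -5 + 3*H + H*L (x(L, H) = (3*H + H*L) - 5 = -5 + 3*H + H*L)
f(V) = -9
n(u) = -3 + u*(-31/3 + u) (n(u) = -3 + u*((-5 + 3*(-4/3) - 4/3*1) + u) = -3 + u*((-5 - 4 - 4/3) + u) = -3 + u*(-31/3 + u))
n(f(23)) - 176480 = (-3 + (-9)² - 31/3*(-9)) - 176480 = (-3 + 81 + 93) - 176480 = 171 - 176480 = -176309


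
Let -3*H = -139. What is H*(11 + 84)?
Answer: 13205/3 ≈ 4401.7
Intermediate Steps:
H = 139/3 (H = -1/3*(-139) = 139/3 ≈ 46.333)
H*(11 + 84) = 139*(11 + 84)/3 = (139/3)*95 = 13205/3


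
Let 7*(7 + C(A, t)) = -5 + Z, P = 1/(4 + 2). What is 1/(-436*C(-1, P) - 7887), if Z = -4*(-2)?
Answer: -7/35153 ≈ -0.00019913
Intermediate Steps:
P = 1/6 ≈ 0.16667
Z = 8
C(A, t) = -46/7 (C(A, t) = -7 + (-5 + 8)/7 = -7 + (1/7)*3 = -7 + 3/7 = -46/7)
1/(-436*C(-1, P) - 7887) = 1/(-436*(-46/7) - 7887) = 1/(20056/7 - 7887) = 1/(-35153/7) = -7/35153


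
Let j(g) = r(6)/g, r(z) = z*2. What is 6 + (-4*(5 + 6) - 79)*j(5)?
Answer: -1446/5 ≈ -289.20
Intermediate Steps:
r(z) = 2*z
j(g) = 12/g (j(g) = (2*6)/g = 12/g)
6 + (-4*(5 + 6) - 79)*j(5) = 6 + (-4*(5 + 6) - 79)*(12/5) = 6 + (-4*11 - 79)*(12*(1/5)) = 6 + (-44 - 79)*(12/5) = 6 - 123*12/5 = 6 - 1476/5 = -1446/5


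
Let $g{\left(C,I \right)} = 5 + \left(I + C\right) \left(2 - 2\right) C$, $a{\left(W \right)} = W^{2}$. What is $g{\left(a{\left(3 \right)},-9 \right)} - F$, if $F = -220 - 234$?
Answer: $459$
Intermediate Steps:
$F = -454$
$g{\left(C,I \right)} = 5$ ($g{\left(C,I \right)} = 5 + \left(C + I\right) 0 C = 5 + 0 C = 5 + 0 = 5$)
$g{\left(a{\left(3 \right)},-9 \right)} - F = 5 - -454 = 5 + 454 = 459$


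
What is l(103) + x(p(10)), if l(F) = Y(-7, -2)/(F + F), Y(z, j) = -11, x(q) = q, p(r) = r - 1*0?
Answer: 2049/206 ≈ 9.9466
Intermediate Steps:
p(r) = r (p(r) = r + 0 = r)
l(F) = -11/(2*F) (l(F) = -11/(F + F) = -11*1/(2*F) = -11/(2*F))
l(103) + x(p(10)) = -11/2/103 + 10 = -11/2*1/103 + 10 = -11/206 + 10 = 2049/206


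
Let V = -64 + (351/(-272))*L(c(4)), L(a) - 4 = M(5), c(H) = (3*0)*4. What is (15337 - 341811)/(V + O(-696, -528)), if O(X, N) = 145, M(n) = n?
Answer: -88800928/18873 ≈ -4705.2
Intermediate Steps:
c(H) = 0 (c(H) = 0*4 = 0)
L(a) = 9 (L(a) = 4 + 5 = 9)
V = -20567/272 (V = -64 + (351/(-272))*9 = -64 + (351*(-1/272))*9 = -64 - 351/272*9 = -64 - 3159/272 = -20567/272 ≈ -75.614)
(15337 - 341811)/(V + O(-696, -528)) = (15337 - 341811)/(-20567/272 + 145) = -326474/18873/272 = -326474*272/18873 = -88800928/18873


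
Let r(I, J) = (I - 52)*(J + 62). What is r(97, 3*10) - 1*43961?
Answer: -39821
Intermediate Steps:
r(I, J) = (-52 + I)*(62 + J)
r(97, 3*10) - 1*43961 = (-3224 - 156*10 + 62*97 + 97*(3*10)) - 1*43961 = (-3224 - 52*30 + 6014 + 97*30) - 43961 = (-3224 - 1560 + 6014 + 2910) - 43961 = 4140 - 43961 = -39821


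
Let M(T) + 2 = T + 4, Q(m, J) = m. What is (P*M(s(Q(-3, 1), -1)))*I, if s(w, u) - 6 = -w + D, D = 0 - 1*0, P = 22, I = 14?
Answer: 3388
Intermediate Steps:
D = 0 (D = 0 + 0 = 0)
s(w, u) = 6 - w (s(w, u) = 6 + (-w + 0) = 6 - w)
M(T) = 2 + T (M(T) = -2 + (T + 4) = -2 + (4 + T) = 2 + T)
(P*M(s(Q(-3, 1), -1)))*I = (22*(2 + (6 - 1*(-3))))*14 = (22*(2 + (6 + 3)))*14 = (22*(2 + 9))*14 = (22*11)*14 = 242*14 = 3388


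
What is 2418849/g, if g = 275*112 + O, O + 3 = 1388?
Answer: 2418849/32185 ≈ 75.155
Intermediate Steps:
O = 1385 (O = -3 + 1388 = 1385)
g = 32185 (g = 275*112 + 1385 = 30800 + 1385 = 32185)
2418849/g = 2418849/32185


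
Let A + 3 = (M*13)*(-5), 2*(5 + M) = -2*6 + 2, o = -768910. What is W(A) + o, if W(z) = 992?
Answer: -767918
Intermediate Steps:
M = -10 (M = -5 + (-2*6 + 2)/2 = -5 + (-12 + 2)/2 = -5 + (1/2)*(-10) = -5 - 5 = -10)
A = 647 (A = -3 - 10*13*(-5) = -3 - 130*(-5) = -3 + 650 = 647)
W(A) + o = 992 - 768910 = -767918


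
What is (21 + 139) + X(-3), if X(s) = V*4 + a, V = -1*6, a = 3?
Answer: 139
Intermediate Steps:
V = -6
X(s) = -21 (X(s) = -6*4 + 3 = -24 + 3 = -21)
(21 + 139) + X(-3) = (21 + 139) - 21 = 160 - 21 = 139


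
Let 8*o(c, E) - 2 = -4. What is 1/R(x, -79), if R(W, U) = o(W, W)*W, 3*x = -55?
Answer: 12/55 ≈ 0.21818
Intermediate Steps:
x = -55/3 (x = (⅓)*(-55) = -55/3 ≈ -18.333)
o(c, E) = -¼ (o(c, E) = ¼ + (⅛)*(-4) = ¼ - ½ = -¼)
R(W, U) = -W/4
1/R(x, -79) = 1/(-¼*(-55/3)) = 1/(55/12) = 12/55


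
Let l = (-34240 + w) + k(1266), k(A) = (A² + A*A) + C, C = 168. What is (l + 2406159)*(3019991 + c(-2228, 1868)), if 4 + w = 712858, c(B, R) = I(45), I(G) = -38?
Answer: 18996872408709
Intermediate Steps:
c(B, R) = -38
w = 712854 (w = -4 + 712858 = 712854)
k(A) = 168 + 2*A² (k(A) = (A² + A*A) + 168 = (A² + A²) + 168 = 2*A² + 168 = 168 + 2*A²)
l = 3884294 (l = (-34240 + 712854) + (168 + 2*1266²) = 678614 + (168 + 2*1602756) = 678614 + (168 + 3205512) = 678614 + 3205680 = 3884294)
(l + 2406159)*(3019991 + c(-2228, 1868)) = (3884294 + 2406159)*(3019991 - 38) = 6290453*3019953 = 18996872408709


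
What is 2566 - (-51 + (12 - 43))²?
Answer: -4158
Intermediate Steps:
2566 - (-51 + (12 - 43))² = 2566 - (-51 - 31)² = 2566 - 1*(-82)² = 2566 - 1*6724 = 2566 - 6724 = -4158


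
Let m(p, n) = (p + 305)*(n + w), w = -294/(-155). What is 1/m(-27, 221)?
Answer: 155/9604622 ≈ 1.6138e-5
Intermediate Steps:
w = 294/155 (w = -294*(-1/155) = 294/155 ≈ 1.8968)
m(p, n) = (305 + p)*(294/155 + n) (m(p, n) = (p + 305)*(n + 294/155) = (305 + p)*(294/155 + n))
1/m(-27, 221) = 1/(17934/31 + 305*221 + (294/155)*(-27) + 221*(-27)) = 1/(17934/31 + 67405 - 7938/155 - 5967) = 1/(9604622/155) = 155/9604622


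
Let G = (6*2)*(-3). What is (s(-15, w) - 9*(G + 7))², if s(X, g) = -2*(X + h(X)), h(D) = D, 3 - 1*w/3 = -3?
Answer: 103041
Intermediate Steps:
w = 18 (w = 9 - 3*(-3) = 9 + 9 = 18)
G = -36 (G = 12*(-3) = -36)
s(X, g) = -4*X (s(X, g) = -2*(X + X) = -4*X)
(s(-15, w) - 9*(G + 7))² = (-4*(-15) - 9*(-36 + 7))² = (60 - 9*(-29))² = (60 + 261)² = 321² = 103041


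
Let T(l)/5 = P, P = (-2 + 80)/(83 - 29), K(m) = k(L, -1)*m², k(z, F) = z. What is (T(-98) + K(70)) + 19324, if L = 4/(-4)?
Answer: 129881/9 ≈ 14431.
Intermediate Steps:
L = -1 (L = 4*(-¼) = -1)
K(m) = -m²
P = 13/9 (P = 78/54 = 78*(1/54) = 13/9 ≈ 1.4444)
T(l) = 65/9 (T(l) = 5*(13/9) = 65/9)
(T(-98) + K(70)) + 19324 = (65/9 - 1*70²) + 19324 = (65/9 - 1*4900) + 19324 = (65/9 - 4900) + 19324 = -44035/9 + 19324 = 129881/9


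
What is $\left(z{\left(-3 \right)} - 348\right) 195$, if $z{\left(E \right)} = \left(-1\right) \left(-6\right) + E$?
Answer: $-67275$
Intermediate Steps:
$z{\left(E \right)} = 6 + E$
$\left(z{\left(-3 \right)} - 348\right) 195 = \left(\left(6 - 3\right) - 348\right) 195 = \left(3 - 348\right) 195 = \left(-345\right) 195 = -67275$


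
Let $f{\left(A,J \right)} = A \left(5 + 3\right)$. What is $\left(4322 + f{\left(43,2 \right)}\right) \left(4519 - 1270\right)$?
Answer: $15159834$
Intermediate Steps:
$f{\left(A,J \right)} = 8 A$ ($f{\left(A,J \right)} = A 8 = 8 A$)
$\left(4322 + f{\left(43,2 \right)}\right) \left(4519 - 1270\right) = \left(4322 + 8 \cdot 43\right) \left(4519 - 1270\right) = \left(4322 + 344\right) 3249 = 4666 \cdot 3249 = 15159834$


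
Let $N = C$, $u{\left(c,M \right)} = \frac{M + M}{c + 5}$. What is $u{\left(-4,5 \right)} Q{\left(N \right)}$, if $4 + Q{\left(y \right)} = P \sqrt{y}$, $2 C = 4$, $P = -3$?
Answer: $-40 - 30 \sqrt{2} \approx -82.426$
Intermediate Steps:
$u{\left(c,M \right)} = \frac{2 M}{5 + c}$
$C = 2$ ($C = \frac{1}{2} \cdot 4 = 2$)
$N = 2$
$Q{\left(y \right)} = -4 - 3 \sqrt{y}$
$u{\left(-4,5 \right)} Q{\left(N \right)} = 2 \cdot 5 \frac{1}{5 - 4} \left(-4 - 3 \sqrt{2}\right) = 2 \cdot 5 \cdot 1^{-1} \left(-4 - 3 \sqrt{2}\right) = 2 \cdot 5 \cdot 1 \left(-4 - 3 \sqrt{2}\right) = 10 \left(-4 - 3 \sqrt{2}\right) = -40 - 30 \sqrt{2}$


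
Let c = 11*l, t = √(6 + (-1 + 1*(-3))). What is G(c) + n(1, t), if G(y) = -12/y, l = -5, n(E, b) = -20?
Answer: -1088/55 ≈ -19.782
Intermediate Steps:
t = √2 (t = √(6 + (-1 - 3)) = √(6 - 4) = √2 ≈ 1.4142)
c = -55 (c = 11*(-5) = -55)
G(c) + n(1, t) = -12/(-55) - 20 = -12*(-1/55) - 20 = 12/55 - 20 = -1088/55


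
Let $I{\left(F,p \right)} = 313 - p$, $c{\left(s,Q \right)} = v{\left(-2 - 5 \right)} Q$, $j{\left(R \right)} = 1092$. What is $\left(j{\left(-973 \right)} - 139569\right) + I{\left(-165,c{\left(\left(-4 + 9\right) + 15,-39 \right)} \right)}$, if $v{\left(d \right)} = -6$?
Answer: $-138398$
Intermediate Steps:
$c{\left(s,Q \right)} = - 6 Q$
$\left(j{\left(-973 \right)} - 139569\right) + I{\left(-165,c{\left(\left(-4 + 9\right) + 15,-39 \right)} \right)} = \left(1092 - 139569\right) + \left(313 - \left(-6\right) \left(-39\right)\right) = -138477 + \left(313 - 234\right) = -138477 + 79 = -138398$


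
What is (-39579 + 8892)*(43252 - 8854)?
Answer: -1055571426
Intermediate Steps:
(-39579 + 8892)*(43252 - 8854) = -30687*34398 = -1055571426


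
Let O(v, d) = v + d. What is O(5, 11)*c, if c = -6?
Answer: -96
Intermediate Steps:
O(v, d) = d + v
O(5, 11)*c = (11 + 5)*(-6) = 16*(-6) = -96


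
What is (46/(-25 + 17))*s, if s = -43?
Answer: 989/4 ≈ 247.25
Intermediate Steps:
(46/(-25 + 17))*s = (46/(-25 + 17))*(-43) = (46/(-8))*(-43) = (46*(-⅛))*(-43) = -23/4*(-43) = 989/4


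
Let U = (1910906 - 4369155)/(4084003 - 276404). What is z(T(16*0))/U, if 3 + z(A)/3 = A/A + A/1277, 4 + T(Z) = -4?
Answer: 29265205914/3139183973 ≈ 9.3226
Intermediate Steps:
T(Z) = -8 (T(Z) = -4 - 4 = -8)
z(A) = -6 + 3*A/1277 (z(A) = -9 + 3*(A/A + A/1277) = -9 + 3*(1 + A*(1/1277)) = -9 + 3*(1 + A/1277) = -9 + (3 + 3*A/1277) = -6 + 3*A/1277)
U = -2458249/3807599 ≈ -0.64562
z(T(16*0))/U = (-6 + (3/1277)*(-8))/(-2458249/3807599) = (-6 - 24/1277)*(-3807599/2458249) = -7686/1277*(-3807599/2458249) = 29265205914/3139183973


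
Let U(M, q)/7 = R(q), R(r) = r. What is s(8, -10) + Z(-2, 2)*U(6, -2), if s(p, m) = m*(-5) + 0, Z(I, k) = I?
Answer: 78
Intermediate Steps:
U(M, q) = 7*q
s(p, m) = -5*m (s(p, m) = -5*m + 0 = -5*m)
s(8, -10) + Z(-2, 2)*U(6, -2) = -5*(-10) - 14*(-2) = 50 - 2*(-14) = 50 + 28 = 78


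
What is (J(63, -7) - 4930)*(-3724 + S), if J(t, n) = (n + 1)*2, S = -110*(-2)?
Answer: 17316768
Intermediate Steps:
S = 220
J(t, n) = 2 + 2*n (J(t, n) = (1 + n)*2 = 2 + 2*n)
(J(63, -7) - 4930)*(-3724 + S) = ((2 + 2*(-7)) - 4930)*(-3724 + 220) = ((2 - 14) - 4930)*(-3504) = (-12 - 4930)*(-3504) = -4942*(-3504) = 17316768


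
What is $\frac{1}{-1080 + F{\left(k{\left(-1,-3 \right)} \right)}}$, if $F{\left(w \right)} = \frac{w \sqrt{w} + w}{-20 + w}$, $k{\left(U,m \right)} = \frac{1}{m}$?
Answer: $- \frac{12055857}{13020127924} - \frac{61 i \sqrt{3}}{13020127924} \approx -0.00092594 - 8.1148 \cdot 10^{-9} i$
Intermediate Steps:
$F{\left(w \right)} = \frac{w + w^{\frac{3}{2}}}{-20 + w}$ ($F{\left(w \right)} = \frac{w^{\frac{3}{2}} + w}{-20 + w} = \frac{w + w^{\frac{3}{2}}}{-20 + w}$)
$\frac{1}{-1080 + F{\left(k{\left(-1,-3 \right)} \right)}} = \frac{1}{-1080 + \frac{\frac{1}{-3} + \left(\frac{1}{-3}\right)^{\frac{3}{2}}}{-20 + \frac{1}{-3}}} = \frac{1}{-1080 + \frac{- \frac{1}{3} + \left(- \frac{1}{3}\right)^{\frac{3}{2}}}{-20 - \frac{1}{3}}} = \frac{1}{-1080 + \frac{- \frac{1}{3} - \frac{i \sqrt{3}}{9}}{- \frac{61}{3}}} = \frac{1}{-1080 - \frac{3 \left(- \frac{1}{3} - \frac{i \sqrt{3}}{9}\right)}{61}} = \frac{1}{-1080 + \left(\frac{1}{61} + \frac{i \sqrt{3}}{183}\right)} = \frac{1}{- \frac{65879}{61} + \frac{i \sqrt{3}}{183}}$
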